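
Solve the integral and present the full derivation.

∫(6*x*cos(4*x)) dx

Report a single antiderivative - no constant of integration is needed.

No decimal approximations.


Step 1. Integrate ∫(6*x*cos(4*x)) dx by parts with u = x, dv = (6*cos(4*x)) dx, so v = 3*sin(4*x)/2: now 3*x*sin(4*x)/2 + ∫(-3*sin(4*x)/2) dx.
Step 2. Evaluate the standard form: now 3*x*sin(4*x)/2 + 3*cos(4*x)/8.
Answer: 3*x*sin(4*x)/2 + 3*cos(4*x)/8.


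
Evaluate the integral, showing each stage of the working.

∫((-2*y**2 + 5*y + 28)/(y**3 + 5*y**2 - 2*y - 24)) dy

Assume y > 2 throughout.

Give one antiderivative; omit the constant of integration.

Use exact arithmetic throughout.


Step 1. Decompose ∫((-2*y**2 + 5*y + 28)/(y**3 + 5*y**2 - 2*y - 24)) dy by partial fractions, (-2*y**2 + 5*y + 28)/(y**3 + 5*y**2 - 2*y - 24) = -4/(y + 4) + 1/(y + 3) + 1/(y - 2): now ∫(1/(y - 2)) dy + ∫(1/(y + 3)) dy + ∫(-4/(y + 4)) dy.
Step 2. Evaluate the standard form [assuming y > -3]: now log(y + 3) + ∫(1/(y - 2)) dy + ∫(-4/(y + 4)) dy.
Step 3. Evaluate the standard form [assuming y > 2]: now log(y - 2) + log(y + 3) + ∫(-4/(y + 4)) dy.
Step 4. Evaluate the standard form [assuming y > -4]: now log(y - 2) + log(y + 3) - 4*log(y + 4).
Answer: log(y - 2) + log(y + 3) - 4*log(y + 4).


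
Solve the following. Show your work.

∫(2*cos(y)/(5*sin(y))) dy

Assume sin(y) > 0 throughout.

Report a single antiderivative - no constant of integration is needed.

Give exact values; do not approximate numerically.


Step 1. Substitute u = sin(y), turning ∫(2*cos(y)/(5*sin(y))) dy into ∫(2/(5*u)) du: now ∫(2/(5*u)) du.
Step 2. Evaluate the standard form [assuming u > 0]: now 2*log(u)/5.
Step 3. Substitute back u = sin(y): now 2*log(sin(y))/5.
Answer: 2*log(sin(y))/5.


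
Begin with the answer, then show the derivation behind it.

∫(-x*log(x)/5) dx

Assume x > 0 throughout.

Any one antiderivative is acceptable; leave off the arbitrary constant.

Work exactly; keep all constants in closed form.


The answer is -x**2*log(x)/10 + x**2/20.
Step 1. Integrate ∫(-x*log(x)/5) dx by parts with u = log(x), dv = (-x/5) dx, so v = -x**2/10 [assuming x > 0]: now -x**2*log(x)/10 + ∫(x/10) dx.
Step 2. Evaluate the standard form: now -x**2*log(x)/10 + x**2/20.
Answer: -x**2*log(x)/10 + x**2/20.


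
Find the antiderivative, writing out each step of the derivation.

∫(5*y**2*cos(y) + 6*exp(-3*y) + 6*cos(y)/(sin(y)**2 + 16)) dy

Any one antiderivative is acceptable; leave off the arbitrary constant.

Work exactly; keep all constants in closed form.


Step 1. Rewrite: now ∫(5*y**2*cos(y)) dy + ∫(6*cos(y)/(sin(y)**2 + 16)) dy + ∫(6*exp(-3*y)) dy.
Step 2. Integrate ∫(5*y**2*cos(y)) dy by parts with u = y**2, dv = (5*cos(y)) dy, so v = 5*sin(y): now 5*y**2*sin(y) + ∫(-10*y*sin(y)) dy + ∫(6*cos(y)/(sin(y)**2 + 16)) dy + ∫(6*exp(-3*y)) dy.
Step 3. Integrate ∫(-10*y*sin(y)) dy by parts with u = y, dv = (-10*sin(y)) dy, so v = 10*cos(y): now 5*y**2*sin(y) + 10*y*cos(y) + ∫(6*cos(y)/(sin(y)**2 + 16)) dy + ∫(6*exp(-3*y)) dy + ∫(-10*cos(y)) dy.
Step 4. Evaluate the standard form: now 5*y**2*sin(y) + 10*y*cos(y) - 10*sin(y) + ∫(6*cos(y)/(sin(y)**2 + 16)) dy + ∫(6*exp(-3*y)) dy.
Step 5. Substitute u = sin(y), turning ∫(6*cos(y)/(sin(y)**2 + 16)) dy into ∫(6/(u**2 + 16)) du: now 5*y**2*sin(y) + 10*y*cos(y) - 10*sin(y) + ∫(6/(u**2 + 16)) du + ∫(6*exp(-3*y)) dy.
Step 6. Evaluate the standard form: now 5*y**2*sin(y) + 10*y*cos(y) - 10*sin(y) + 3*atan(u/4)/2 + ∫(6*exp(-3*y)) dy.
Step 7. Substitute back u = sin(y): now 5*y**2*sin(y) + 10*y*cos(y) - 10*sin(y) + 3*atan(sin(y)/4)/2 + ∫(6*exp(-3*y)) dy.
Step 8. Evaluate the standard form: now 5*y**2*sin(y) + 10*y*cos(y) - 10*sin(y) + 3*atan(sin(y)/4)/2 - 2*exp(-3*y).
Answer: 5*y**2*sin(y) + 10*y*cos(y) - 10*sin(y) + 3*atan(sin(y)/4)/2 - 2*exp(-3*y).


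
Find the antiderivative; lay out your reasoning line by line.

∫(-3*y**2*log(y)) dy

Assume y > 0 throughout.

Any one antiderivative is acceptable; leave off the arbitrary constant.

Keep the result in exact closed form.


Step 1. Integrate ∫(-3*y**2*log(y)) dy by parts with u = log(y), dv = (-3*y**2) dy, so v = -y**3 [assuming y > 0]: now -y**3*log(y) + ∫(y**2) dy.
Step 2. Evaluate the standard form: now -y**3*log(y) + y**3/3.
Answer: -y**3*log(y) + y**3/3.


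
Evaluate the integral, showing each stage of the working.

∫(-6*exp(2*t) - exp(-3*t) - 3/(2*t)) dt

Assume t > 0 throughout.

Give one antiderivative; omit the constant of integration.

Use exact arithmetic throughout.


Step 1. Rewrite: now ∫(-3/(2*t)) dt + ∫(-exp(-3*t)) dt + ∫(-6*exp(2*t)) dt.
Step 2. Evaluate the standard form: now ∫(-3/(2*t)) dt + ∫(-6*exp(2*t)) dt + exp(-3*t)/3.
Step 3. Evaluate the standard form: now -3*exp(2*t) + ∫(-3/(2*t)) dt + exp(-3*t)/3.
Step 4. Evaluate the standard form [assuming t > 0]: now -3*exp(2*t) - 3*log(t)/2 + exp(-3*t)/3.
Answer: -3*exp(2*t) - 3*log(t)/2 + exp(-3*t)/3.


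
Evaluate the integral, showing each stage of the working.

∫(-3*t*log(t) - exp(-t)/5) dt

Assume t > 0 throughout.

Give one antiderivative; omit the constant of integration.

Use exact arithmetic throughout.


Step 1. Rewrite: now ∫(-3*t*log(t)) dt + ∫(-exp(-t)/5) dt.
Step 2. Evaluate the standard form: now ∫(-3*t*log(t)) dt + exp(-t)/5.
Step 3. Integrate ∫(-3*t*log(t)) dt by parts with u = log(t), dv = (-3*t) dt, so v = -3*t**2/2 [assuming t > 0]: now -3*t**2*log(t)/2 + ∫(3*t/2) dt + exp(-t)/5.
Step 4. Evaluate the standard form: now -3*t**2*log(t)/2 + 3*t**2/4 + exp(-t)/5.
Answer: -3*t**2*log(t)/2 + 3*t**2/4 + exp(-t)/5.


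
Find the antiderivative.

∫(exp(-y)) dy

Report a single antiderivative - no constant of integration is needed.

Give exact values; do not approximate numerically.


Answer: -exp(-y).


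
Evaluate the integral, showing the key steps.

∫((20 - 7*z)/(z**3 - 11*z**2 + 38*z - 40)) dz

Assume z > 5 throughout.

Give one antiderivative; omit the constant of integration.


Step 1. Decompose ∫((20 - 7*z)/(z**3 - 11*z**2 + 38*z - 40)) dz by partial fractions, (20 - 7*z)/(z**3 - 11*z**2 + 38*z - 40) = 1/(z - 2) + 4/(z - 4) - 5/(z - 5): now ∫(-5/(z - 5)) dz + ∫(4/(z - 4)) dz + ∫(1/(z - 2)) dz.
Step 2. Evaluate the standard form [assuming z > 4]: now 4*log(z - 4) + ∫(-5/(z - 5)) dz + ∫(1/(z - 2)) dz.
Step 3. Evaluate the standard form [assuming z > 2]: now 4*log(z - 4) + log(z - 2) + ∫(-5/(z - 5)) dz.
Step 4. Evaluate the standard form [assuming z > 5]: now -5*log(z - 5) + 4*log(z - 4) + log(z - 2).
Answer: -5*log(z - 5) + 4*log(z - 4) + log(z - 2).


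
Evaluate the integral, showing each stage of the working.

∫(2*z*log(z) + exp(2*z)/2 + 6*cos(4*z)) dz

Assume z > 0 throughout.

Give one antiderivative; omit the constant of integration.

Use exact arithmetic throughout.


Step 1. Rewrite: now ∫(2*z*log(z)) dz + ∫(exp(2*z)/2) dz + ∫(6*cos(4*z)) dz.
Step 2. Integrate ∫(2*z*log(z)) dz by parts with u = log(z), dv = (2*z) dz, so v = z**2 [assuming z > 0]: now z**2*log(z) + ∫(-z) dz + ∫(exp(2*z)/2) dz + ∫(6*cos(4*z)) dz.
Step 3. Evaluate the standard form: now z**2*log(z) - z**2/2 + ∫(exp(2*z)/2) dz + ∫(6*cos(4*z)) dz.
Step 4. Evaluate the standard form: now z**2*log(z) - z**2/2 + 3*sin(4*z)/2 + ∫(exp(2*z)/2) dz.
Step 5. Evaluate the standard form: now z**2*log(z) - z**2/2 + exp(2*z)/4 + 3*sin(4*z)/2.
Answer: z**2*log(z) - z**2/2 + exp(2*z)/4 + 3*sin(4*z)/2.


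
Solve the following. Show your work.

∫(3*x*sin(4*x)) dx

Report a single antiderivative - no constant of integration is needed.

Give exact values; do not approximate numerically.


Step 1. Integrate ∫(3*x*sin(4*x)) dx by parts with u = x, dv = (3*sin(4*x)) dx, so v = -3*cos(4*x)/4: now -3*x*cos(4*x)/4 + ∫(3*cos(4*x)/4) dx.
Step 2. Evaluate the standard form: now -3*x*cos(4*x)/4 + 3*sin(4*x)/16.
Answer: -3*x*cos(4*x)/4 + 3*sin(4*x)/16.


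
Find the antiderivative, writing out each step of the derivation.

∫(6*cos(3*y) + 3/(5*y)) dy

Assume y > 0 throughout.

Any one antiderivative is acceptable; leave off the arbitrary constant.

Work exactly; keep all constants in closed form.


Step 1. Rewrite: now ∫(3/(5*y)) dy + ∫(6*cos(3*y)) dy.
Step 2. Evaluate the standard form: now 2*sin(3*y) + ∫(3/(5*y)) dy.
Step 3. Evaluate the standard form [assuming y > 0]: now 3*log(y)/5 + 2*sin(3*y).
Answer: 3*log(y)/5 + 2*sin(3*y).


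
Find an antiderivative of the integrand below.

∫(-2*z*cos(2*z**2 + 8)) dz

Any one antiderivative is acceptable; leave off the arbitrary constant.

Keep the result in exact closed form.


Answer: -sin(2*z**2 + 8)/2.


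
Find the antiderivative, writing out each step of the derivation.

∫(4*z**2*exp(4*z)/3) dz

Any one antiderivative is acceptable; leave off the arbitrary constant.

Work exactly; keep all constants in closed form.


Step 1. Integrate ∫(4*z**2*exp(4*z)/3) dz by parts with u = z**2, dv = (4*exp(4*z)/3) dz, so v = exp(4*z)/3: now z**2*exp(4*z)/3 + ∫(-2*z*exp(4*z)/3) dz.
Step 2. Integrate ∫(-2*z*exp(4*z)/3) dz by parts with u = z, dv = (-2*exp(4*z)/3) dz, so v = -exp(4*z)/6: now z**2*exp(4*z)/3 - z*exp(4*z)/6 + ∫(exp(4*z)/6) dz.
Step 3. Evaluate the standard form: now z**2*exp(4*z)/3 - z*exp(4*z)/6 + exp(4*z)/24.
Answer: z**2*exp(4*z)/3 - z*exp(4*z)/6 + exp(4*z)/24.


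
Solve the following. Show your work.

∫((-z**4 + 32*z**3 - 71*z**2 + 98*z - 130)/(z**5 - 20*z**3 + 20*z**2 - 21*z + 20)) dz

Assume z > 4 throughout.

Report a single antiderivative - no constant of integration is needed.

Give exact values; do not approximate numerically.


Step 1. Decompose ∫((-z**4 + 32*z**3 - 71*z**2 + 98*z - 130)/(z**5 - 20*z**3 + 20*z**2 - 21*z + 20)) dz by partial fractions, (-z**4 + 32*z**3 - 71*z**2 + 98*z - 130)/(z**5 - 20*z**3 + 20*z**2 - 21*z + 20) = -3/(z**2 + 1) - 5/(z + 5) + 2/(z - 1) + 2/(z - 4): now ∫(2/(z - 4)) dz + ∫(2/(z - 1)) dz + ∫(-5/(z + 5)) dz + ∫(-3/(z**2 + 1)) dz.
Step 2. Evaluate the standard form [assuming z > 4]: now 2*log(z - 4) + ∫(2/(z - 1)) dz + ∫(-5/(z + 5)) dz + ∫(-3/(z**2 + 1)) dz.
Step 3. Evaluate the standard form [assuming z > -5]: now 2*log(z - 4) - 5*log(z + 5) + ∫(2/(z - 1)) dz + ∫(-3/(z**2 + 1)) dz.
Step 4. Evaluate the standard form [assuming z > 1]: now 2*log(z - 4) + 2*log(z - 1) - 5*log(z + 5) + ∫(-3/(z**2 + 1)) dz.
Step 5. Evaluate the standard form: now 2*log(z - 4) + 2*log(z - 1) - 5*log(z + 5) - 3*atan(z).
Answer: 2*log(z - 4) + 2*log(z - 1) - 5*log(z + 5) - 3*atan(z).


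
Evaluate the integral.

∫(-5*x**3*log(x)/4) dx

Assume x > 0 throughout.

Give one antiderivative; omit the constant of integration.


Answer: -5*x**4*log(x)/16 + 5*x**4/64.


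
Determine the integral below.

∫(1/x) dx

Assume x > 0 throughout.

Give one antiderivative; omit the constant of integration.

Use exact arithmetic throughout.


Answer: log(x).


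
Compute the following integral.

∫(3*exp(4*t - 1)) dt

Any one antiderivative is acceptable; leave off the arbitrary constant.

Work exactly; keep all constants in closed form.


Answer: 3*exp(4*t - 1)/4.


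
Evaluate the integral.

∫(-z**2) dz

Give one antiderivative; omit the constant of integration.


Answer: -z**3/3.


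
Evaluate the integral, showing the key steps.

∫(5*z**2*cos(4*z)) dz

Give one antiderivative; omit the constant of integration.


Step 1. Integrate ∫(5*z**2*cos(4*z)) dz by parts with u = z**2, dv = (5*cos(4*z)) dz, so v = 5*sin(4*z)/4: now 5*z**2*sin(4*z)/4 + ∫(-5*z*sin(4*z)/2) dz.
Step 2. Integrate ∫(-5*z*sin(4*z)/2) dz by parts with u = z, dv = (-5*sin(4*z)/2) dz, so v = 5*cos(4*z)/8: now 5*z**2*sin(4*z)/4 + 5*z*cos(4*z)/8 + ∫(-5*cos(4*z)/8) dz.
Step 3. Evaluate the standard form: now 5*z**2*sin(4*z)/4 + 5*z*cos(4*z)/8 - 5*sin(4*z)/32.
Answer: 5*z**2*sin(4*z)/4 + 5*z*cos(4*z)/8 - 5*sin(4*z)/32.


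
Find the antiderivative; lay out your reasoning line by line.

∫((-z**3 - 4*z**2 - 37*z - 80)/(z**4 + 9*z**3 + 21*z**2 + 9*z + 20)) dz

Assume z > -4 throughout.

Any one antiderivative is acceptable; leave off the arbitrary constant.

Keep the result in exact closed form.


Step 1. Decompose ∫((-z**3 - 4*z**2 - 37*z - 80)/(z**4 + 9*z**3 + 21*z**2 + 9*z + 20)) dz by partial fractions, (-z**3 - 4*z**2 - 37*z - 80)/(z**4 + 9*z**3 + 21*z**2 + 9*z + 20) = -4/(z**2 + 1) - 5/(z + 5) + 4/(z + 4): now ∫(4/(z + 4)) dz + ∫(-5/(z + 5)) dz + ∫(-4/(z**2 + 1)) dz.
Step 2. Evaluate the standard form [assuming z > -5]: now -5*log(z + 5) + ∫(4/(z + 4)) dz + ∫(-4/(z**2 + 1)) dz.
Step 3. Evaluate the standard form [assuming z > -4]: now 4*log(z + 4) - 5*log(z + 5) + ∫(-4/(z**2 + 1)) dz.
Step 4. Evaluate the standard form: now 4*log(z + 4) - 5*log(z + 5) - 4*atan(z).
Answer: 4*log(z + 4) - 5*log(z + 5) - 4*atan(z).


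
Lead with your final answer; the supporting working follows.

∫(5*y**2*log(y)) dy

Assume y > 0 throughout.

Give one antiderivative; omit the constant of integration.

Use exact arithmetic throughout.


The answer is 5*y**3*log(y)/3 - 5*y**3/9.
Step 1. Integrate ∫(5*y**2*log(y)) dy by parts with u = log(y), dv = (5*y**2) dy, so v = 5*y**3/3 [assuming y > 0]: now 5*y**3*log(y)/3 + ∫(-5*y**2/3) dy.
Step 2. Evaluate the standard form: now 5*y**3*log(y)/3 - 5*y**3/9.
Answer: 5*y**3*log(y)/3 - 5*y**3/9.


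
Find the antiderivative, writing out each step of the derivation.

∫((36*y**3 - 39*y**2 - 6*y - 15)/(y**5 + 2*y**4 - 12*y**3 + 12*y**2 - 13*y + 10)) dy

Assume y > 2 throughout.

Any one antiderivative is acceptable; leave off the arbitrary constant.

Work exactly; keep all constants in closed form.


Step 1. Decompose ∫((36*y**3 - 39*y**2 - 6*y - 15)/(y**5 + 2*y**4 - 12*y**3 + 12*y**2 - 13*y + 10)) dy by partial fractions, (36*y**3 - 39*y**2 - 6*y - 15)/(y**5 + 2*y**4 - 12*y**3 + 12*y**2 - 13*y + 10) = 3/(y**2 + 1) - 5/(y + 5) + 2/(y - 1) + 3/(y - 2): now ∫(3/(y - 2)) dy + ∫(2/(y - 1)) dy + ∫(-5/(y + 5)) dy + ∫(3/(y**2 + 1)) dy.
Step 2. Evaluate the standard form [assuming y > -5]: now -5*log(y + 5) + ∫(3/(y - 2)) dy + ∫(2/(y - 1)) dy + ∫(3/(y**2 + 1)) dy.
Step 3. Evaluate the standard form [assuming y > 1]: now 2*log(y - 1) - 5*log(y + 5) + ∫(3/(y - 2)) dy + ∫(3/(y**2 + 1)) dy.
Step 4. Evaluate the standard form [assuming y > 2]: now 3*log(y - 2) + 2*log(y - 1) - 5*log(y + 5) + ∫(3/(y**2 + 1)) dy.
Step 5. Evaluate the standard form: now 3*log(y - 2) + 2*log(y - 1) - 5*log(y + 5) + 3*atan(y).
Answer: 3*log(y - 2) + 2*log(y - 1) - 5*log(y + 5) + 3*atan(y).


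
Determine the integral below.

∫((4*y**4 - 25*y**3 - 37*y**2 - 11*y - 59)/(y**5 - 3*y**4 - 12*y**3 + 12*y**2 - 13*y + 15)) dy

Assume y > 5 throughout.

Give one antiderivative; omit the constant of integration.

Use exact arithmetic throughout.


Answer: -2*log(y - 5) + 4*log(y - 1) + 2*log(y + 3) - atan(y).


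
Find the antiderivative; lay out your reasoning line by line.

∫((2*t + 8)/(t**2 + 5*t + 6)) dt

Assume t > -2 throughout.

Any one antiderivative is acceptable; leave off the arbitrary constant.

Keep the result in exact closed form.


Step 1. Decompose ∫((2*t + 8)/(t**2 + 5*t + 6)) dt by partial fractions, (2*t + 8)/(t**2 + 5*t + 6) = -2/(t + 3) + 4/(t + 2): now ∫(4/(t + 2)) dt + ∫(-2/(t + 3)) dt.
Step 2. Evaluate the standard form [assuming t > -3]: now -2*log(t + 3) + ∫(4/(t + 2)) dt.
Step 3. Evaluate the standard form [assuming t > -2]: now 4*log(t + 2) - 2*log(t + 3).
Answer: 4*log(t + 2) - 2*log(t + 3).


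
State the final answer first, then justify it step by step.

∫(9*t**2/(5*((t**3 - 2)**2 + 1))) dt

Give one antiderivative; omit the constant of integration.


The answer is 3*atan(t**3 - 2)/5.
Step 1. Substitute u = t**3 - 2, turning ∫(9*t**2/(5*((t**3 - 2)**2 + 1))) dt into ∫(3/(5*(u**2 + 1))) du: now ∫(3/(5*(u**2 + 1))) du.
Step 2. Evaluate the standard form: now 3*atan(u)/5.
Step 3. Substitute back u = t**3 - 2: now 3*atan(t**3 - 2)/5.
Answer: 3*atan(t**3 - 2)/5.


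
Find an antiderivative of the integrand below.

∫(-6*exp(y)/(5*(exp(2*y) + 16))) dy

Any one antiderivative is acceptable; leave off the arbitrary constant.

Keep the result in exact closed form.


Answer: -3*atan(exp(y)/4)/10.


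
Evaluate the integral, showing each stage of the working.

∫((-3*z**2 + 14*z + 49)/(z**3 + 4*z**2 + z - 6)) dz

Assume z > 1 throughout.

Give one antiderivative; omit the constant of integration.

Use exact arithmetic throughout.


Step 1. Decompose ∫((-3*z**2 + 14*z + 49)/(z**3 + 4*z**2 + z - 6)) dz by partial fractions, (-3*z**2 + 14*z + 49)/(z**3 + 4*z**2 + z - 6) = -5/(z + 3) - 3/(z + 2) + 5/(z - 1): now ∫(5/(z - 1)) dz + ∫(-3/(z + 2)) dz + ∫(-5/(z + 3)) dz.
Step 2. Evaluate the standard form [assuming z > -3]: now -5*log(z + 3) + ∫(5/(z - 1)) dz + ∫(-3/(z + 2)) dz.
Step 3. Evaluate the standard form [assuming z > 1]: now 5*log(z - 1) - 5*log(z + 3) + ∫(-3/(z + 2)) dz.
Step 4. Evaluate the standard form [assuming z > -2]: now 5*log(z - 1) - 3*log(z + 2) - 5*log(z + 3).
Answer: 5*log(z - 1) - 3*log(z + 2) - 5*log(z + 3).


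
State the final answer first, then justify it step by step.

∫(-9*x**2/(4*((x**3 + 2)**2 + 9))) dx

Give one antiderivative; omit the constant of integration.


The answer is -atan(x**3/3 + 2/3)/4.
Step 1. Substitute u = x**3 + 2, turning ∫(-9*x**2/(4*((x**3 + 2)**2 + 9))) dx into ∫(-3/(4*(u**2 + 9))) du: now ∫(-3/(4*(u**2 + 9))) du.
Step 2. Evaluate the standard form: now -atan(u/3)/4.
Step 3. Substitute back u = x**3 + 2: now -atan(x**3/3 + 2/3)/4.
Answer: -atan(x**3/3 + 2/3)/4.


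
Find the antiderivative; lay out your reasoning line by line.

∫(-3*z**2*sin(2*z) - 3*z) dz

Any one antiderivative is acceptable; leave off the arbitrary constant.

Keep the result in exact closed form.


Step 1. Rewrite: now ∫(-3*z) dz + ∫(-3*z**2*sin(2*z)) dz.
Step 2. Integrate ∫(-3*z**2*sin(2*z)) dz by parts with u = z**2, dv = (-3*sin(2*z)) dz, so v = 3*cos(2*z)/2: now 3*z**2*cos(2*z)/2 + ∫(-3*z) dz + ∫(-3*z*cos(2*z)) dz.
Step 3. Integrate ∫(-3*z*cos(2*z)) dz by parts with u = z, dv = (-3*cos(2*z)) dz, so v = -3*sin(2*z)/2: now 3*z**2*cos(2*z)/2 - 3*z*sin(2*z)/2 + ∫(-3*z) dz + ∫(3*sin(2*z)/2) dz.
Step 4. Evaluate the standard form: now 3*z**2*cos(2*z)/2 - 3*z*sin(2*z)/2 - 3*cos(2*z)/4 + ∫(-3*z) dz.
Step 5. Evaluate the standard form: now 3*z**2*cos(2*z)/2 - 3*z**2/2 - 3*z*sin(2*z)/2 - 3*cos(2*z)/4.
Answer: 3*z**2*cos(2*z)/2 - 3*z**2/2 - 3*z*sin(2*z)/2 - 3*cos(2*z)/4.


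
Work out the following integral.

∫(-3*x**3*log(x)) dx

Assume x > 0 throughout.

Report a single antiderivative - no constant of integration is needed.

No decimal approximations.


Answer: -3*x**4*log(x)/4 + 3*x**4/16.


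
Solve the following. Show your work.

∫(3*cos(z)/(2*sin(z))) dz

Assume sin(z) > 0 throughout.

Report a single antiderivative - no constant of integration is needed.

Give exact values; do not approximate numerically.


Step 1. Substitute u = sin(z), turning ∫(3*cos(z)/(2*sin(z))) dz into ∫(3/(2*u)) du: now ∫(3/(2*u)) du.
Step 2. Evaluate the standard form [assuming u > 0]: now 3*log(u)/2.
Step 3. Substitute back u = sin(z): now 3*log(sin(z))/2.
Answer: 3*log(sin(z))/2.


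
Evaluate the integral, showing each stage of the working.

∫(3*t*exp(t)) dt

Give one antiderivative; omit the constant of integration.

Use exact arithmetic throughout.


Step 1. Integrate ∫(3*t*exp(t)) dt by parts with u = t, dv = (3*exp(t)) dt, so v = 3*exp(t): now 3*t*exp(t) + ∫(-3*exp(t)) dt.
Step 2. Evaluate the standard form: now 3*t*exp(t) - 3*exp(t).
Answer: 3*t*exp(t) - 3*exp(t).


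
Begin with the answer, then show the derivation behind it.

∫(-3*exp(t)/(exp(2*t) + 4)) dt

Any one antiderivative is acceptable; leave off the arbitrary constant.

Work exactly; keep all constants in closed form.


The answer is -3*atan(exp(t)/2)/2.
Step 1. Substitute u = exp(t), turning ∫(-3*exp(t)/(exp(2*t) + 4)) dt into ∫(-3/(u**2 + 4)) du: now ∫(-3/(u**2 + 4)) du.
Step 2. Evaluate the standard form: now -3*atan(u/2)/2.
Step 3. Substitute back u = exp(t): now -3*atan(exp(t)/2)/2.
Answer: -3*atan(exp(t)/2)/2.


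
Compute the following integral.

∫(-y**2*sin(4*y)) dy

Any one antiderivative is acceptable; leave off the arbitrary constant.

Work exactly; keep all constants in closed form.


Answer: y**2*cos(4*y)/4 - y*sin(4*y)/8 - cos(4*y)/32.


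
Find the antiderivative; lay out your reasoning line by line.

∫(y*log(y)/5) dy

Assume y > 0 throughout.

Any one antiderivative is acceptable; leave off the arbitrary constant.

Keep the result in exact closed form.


Step 1. Integrate ∫(y*log(y)/5) dy by parts with u = log(y), dv = (y/5) dy, so v = y**2/10 [assuming y > 0]: now y**2*log(y)/10 + ∫(-y/10) dy.
Step 2. Evaluate the standard form: now y**2*log(y)/10 - y**2/20.
Answer: y**2*log(y)/10 - y**2/20.


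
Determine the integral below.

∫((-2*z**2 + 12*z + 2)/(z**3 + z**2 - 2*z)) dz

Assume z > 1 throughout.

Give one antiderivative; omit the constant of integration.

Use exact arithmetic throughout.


Answer: -log(z) + 4*log(z - 1) - 5*log(z + 2).


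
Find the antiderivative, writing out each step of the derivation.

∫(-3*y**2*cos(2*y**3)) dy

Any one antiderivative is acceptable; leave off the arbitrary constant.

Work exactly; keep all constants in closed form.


Step 1. Substitute u = y**3, turning ∫(-3*y**2*cos(2*y**3)) dy into ∫(-cos(2*u)) du: now ∫(-cos(2*u)) du.
Step 2. Evaluate the standard form: now -sin(2*u)/2.
Step 3. Substitute back u = y**3: now -sin(2*y**3)/2.
Answer: -sin(2*y**3)/2.


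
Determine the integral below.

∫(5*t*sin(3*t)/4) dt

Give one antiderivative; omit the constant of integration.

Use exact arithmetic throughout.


Answer: -5*t*cos(3*t)/12 + 5*sin(3*t)/36.


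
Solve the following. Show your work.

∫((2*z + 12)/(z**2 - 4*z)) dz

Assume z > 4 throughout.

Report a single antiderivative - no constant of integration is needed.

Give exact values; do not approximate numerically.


Step 1. Decompose ∫((2*z + 12)/(z**2 - 4*z)) dz by partial fractions, (2*z + 12)/(z**2 - 4*z) = 5/(z - 4) - 3/z: now ∫(-3/z) dz + ∫(5/(z - 4)) dz.
Step 2. Evaluate the standard form [assuming z > 0]: now -3*log(z) + ∫(5/(z - 4)) dz.
Step 3. Evaluate the standard form [assuming z > 4]: now -3*log(z) + 5*log(z - 4).
Answer: -3*log(z) + 5*log(z - 4).


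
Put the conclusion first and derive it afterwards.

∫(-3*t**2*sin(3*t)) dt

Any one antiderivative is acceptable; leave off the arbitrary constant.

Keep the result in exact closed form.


The answer is t**2*cos(3*t) - 2*t*sin(3*t)/3 - 2*cos(3*t)/9.
Step 1. Integrate ∫(-3*t**2*sin(3*t)) dt by parts with u = t**2, dv = (-3*sin(3*t)) dt, so v = cos(3*t): now t**2*cos(3*t) + ∫(-2*t*cos(3*t)) dt.
Step 2. Integrate ∫(-2*t*cos(3*t)) dt by parts with u = t, dv = (-2*cos(3*t)) dt, so v = -2*sin(3*t)/3: now t**2*cos(3*t) - 2*t*sin(3*t)/3 + ∫(2*sin(3*t)/3) dt.
Step 3. Evaluate the standard form: now t**2*cos(3*t) - 2*t*sin(3*t)/3 - 2*cos(3*t)/9.
Answer: t**2*cos(3*t) - 2*t*sin(3*t)/3 - 2*cos(3*t)/9.


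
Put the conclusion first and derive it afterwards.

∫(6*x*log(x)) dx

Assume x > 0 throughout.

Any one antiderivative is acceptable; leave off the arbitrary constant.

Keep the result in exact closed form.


The answer is 3*x**2*log(x) - 3*x**2/2.
Step 1. Integrate ∫(6*x*log(x)) dx by parts with u = log(x), dv = (6*x) dx, so v = 3*x**2 [assuming x > 0]: now 3*x**2*log(x) + ∫(-3*x) dx.
Step 2. Evaluate the standard form: now 3*x**2*log(x) - 3*x**2/2.
Answer: 3*x**2*log(x) - 3*x**2/2.


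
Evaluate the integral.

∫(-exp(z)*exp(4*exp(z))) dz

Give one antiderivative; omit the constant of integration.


Answer: -exp(4*exp(z))/4.


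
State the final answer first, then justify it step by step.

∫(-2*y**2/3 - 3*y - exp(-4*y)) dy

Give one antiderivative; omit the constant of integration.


The answer is -2*y**3/9 - 3*y**2/2 + exp(-4*y)/4.
Step 1. Rewrite: now ∫(-3*y) dy + ∫(-2*y**2/3) dy + ∫(-exp(-4*y)) dy.
Step 2. Evaluate the standard form: now ∫(-3*y) dy + ∫(-2*y**2/3) dy + exp(-4*y)/4.
Step 3. Evaluate the standard form: now -3*y**2/2 + ∫(-2*y**2/3) dy + exp(-4*y)/4.
Step 4. Evaluate the standard form: now -2*y**3/9 - 3*y**2/2 + exp(-4*y)/4.
Answer: -2*y**3/9 - 3*y**2/2 + exp(-4*y)/4.


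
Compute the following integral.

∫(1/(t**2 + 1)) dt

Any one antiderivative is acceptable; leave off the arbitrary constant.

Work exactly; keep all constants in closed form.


Answer: atan(t).


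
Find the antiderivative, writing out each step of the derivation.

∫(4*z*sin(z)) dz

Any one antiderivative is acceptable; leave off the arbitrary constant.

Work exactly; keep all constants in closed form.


Step 1. Integrate ∫(4*z*sin(z)) dz by parts with u = z, dv = (4*sin(z)) dz, so v = -4*cos(z): now -4*z*cos(z) + ∫(4*cos(z)) dz.
Step 2. Evaluate the standard form: now -4*z*cos(z) + 4*sin(z).
Answer: -4*z*cos(z) + 4*sin(z).


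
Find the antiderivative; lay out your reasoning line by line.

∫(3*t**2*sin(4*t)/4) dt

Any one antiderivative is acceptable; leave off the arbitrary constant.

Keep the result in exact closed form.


Step 1. Integrate ∫(3*t**2*sin(4*t)/4) dt by parts with u = t**2, dv = (3*sin(4*t)/4) dt, so v = -3*cos(4*t)/16: now -3*t**2*cos(4*t)/16 + ∫(3*t*cos(4*t)/8) dt.
Step 2. Integrate ∫(3*t*cos(4*t)/8) dt by parts with u = t, dv = (3*cos(4*t)/8) dt, so v = 3*sin(4*t)/32: now -3*t**2*cos(4*t)/16 + 3*t*sin(4*t)/32 + ∫(-3*sin(4*t)/32) dt.
Step 3. Evaluate the standard form: now -3*t**2*cos(4*t)/16 + 3*t*sin(4*t)/32 + 3*cos(4*t)/128.
Answer: -3*t**2*cos(4*t)/16 + 3*t*sin(4*t)/32 + 3*cos(4*t)/128.


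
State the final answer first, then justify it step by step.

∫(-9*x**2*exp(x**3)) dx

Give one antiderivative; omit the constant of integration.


The answer is -3*exp(x**3).
Step 1. Substitute u = x**3, turning ∫(-9*x**2*exp(x**3)) dx into ∫(-3*exp(u)) du: now ∫(-3*exp(u)) du.
Step 2. Evaluate the standard form: now -3*exp(u).
Step 3. Substitute back u = x**3: now -3*exp(x**3).
Answer: -3*exp(x**3).


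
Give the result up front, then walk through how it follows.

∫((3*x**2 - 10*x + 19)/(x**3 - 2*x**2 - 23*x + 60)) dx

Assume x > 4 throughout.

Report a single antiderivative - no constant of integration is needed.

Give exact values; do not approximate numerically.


The answer is 3*log(x - 4) - 2*log(x - 3) + 2*log(x + 5).
Step 1. Decompose ∫((3*x**2 - 10*x + 19)/(x**3 - 2*x**2 - 23*x + 60)) dx by partial fractions, (3*x**2 - 10*x + 19)/(x**3 - 2*x**2 - 23*x + 60) = 2/(x + 5) - 2/(x - 3) + 3/(x - 4): now ∫(3/(x - 4)) dx + ∫(-2/(x - 3)) dx + ∫(2/(x + 5)) dx.
Step 2. Evaluate the standard form [assuming x > -5]: now 2*log(x + 5) + ∫(3/(x - 4)) dx + ∫(-2/(x - 3)) dx.
Step 3. Evaluate the standard form [assuming x > 3]: now -2*log(x - 3) + 2*log(x + 5) + ∫(3/(x - 4)) dx.
Step 4. Evaluate the standard form [assuming x > 4]: now 3*log(x - 4) - 2*log(x - 3) + 2*log(x + 5).
Answer: 3*log(x - 4) - 2*log(x - 3) + 2*log(x + 5).


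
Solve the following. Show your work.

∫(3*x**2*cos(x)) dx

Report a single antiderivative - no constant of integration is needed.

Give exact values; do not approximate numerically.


Step 1. Integrate ∫(3*x**2*cos(x)) dx by parts with u = x**2, dv = (3*cos(x)) dx, so v = 3*sin(x): now 3*x**2*sin(x) + ∫(-6*x*sin(x)) dx.
Step 2. Integrate ∫(-6*x*sin(x)) dx by parts with u = x, dv = (-6*sin(x)) dx, so v = 6*cos(x): now 3*x**2*sin(x) + 6*x*cos(x) + ∫(-6*cos(x)) dx.
Step 3. Evaluate the standard form: now 3*x**2*sin(x) + 6*x*cos(x) - 6*sin(x).
Answer: 3*x**2*sin(x) + 6*x*cos(x) - 6*sin(x).


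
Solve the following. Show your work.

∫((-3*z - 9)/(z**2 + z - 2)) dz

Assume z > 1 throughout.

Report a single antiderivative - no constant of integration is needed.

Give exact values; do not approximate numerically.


Step 1. Decompose ∫((-3*z - 9)/(z**2 + z - 2)) dz by partial fractions, (-3*z - 9)/(z**2 + z - 2) = 1/(z + 2) - 4/(z - 1): now ∫(-4/(z - 1)) dz + ∫(1/(z + 2)) dz.
Step 2. Evaluate the standard form [assuming z > 1]: now -4*log(z - 1) + ∫(1/(z + 2)) dz.
Step 3. Evaluate the standard form [assuming z > -2]: now -4*log(z - 1) + log(z + 2).
Answer: -4*log(z - 1) + log(z + 2).


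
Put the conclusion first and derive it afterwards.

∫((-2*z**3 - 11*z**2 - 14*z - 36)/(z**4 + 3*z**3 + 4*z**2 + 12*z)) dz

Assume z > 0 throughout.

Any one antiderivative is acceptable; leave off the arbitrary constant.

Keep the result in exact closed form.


The answer is -3*log(z) + log(z + 3) - atan(z/2).
Step 1. Decompose ∫((-2*z**3 - 11*z**2 - 14*z - 36)/(z**4 + 3*z**3 + 4*z**2 + 12*z)) dz by partial fractions, (-2*z**3 - 11*z**2 - 14*z - 36)/(z**4 + 3*z**3 + 4*z**2 + 12*z) = -2/(z**2 + 4) + 1/(z + 3) - 3/z: now ∫(-3/z) dz + ∫(1/(z + 3)) dz + ∫(-2/(z**2 + 4)) dz.
Step 2. Evaluate the standard form [assuming z > 0]: now -3*log(z) + ∫(1/(z + 3)) dz + ∫(-2/(z**2 + 4)) dz.
Step 3. Evaluate the standard form [assuming z > -3]: now -3*log(z) + log(z + 3) + ∫(-2/(z**2 + 4)) dz.
Step 4. Evaluate the standard form: now -3*log(z) + log(z + 3) - atan(z/2).
Answer: -3*log(z) + log(z + 3) - atan(z/2).


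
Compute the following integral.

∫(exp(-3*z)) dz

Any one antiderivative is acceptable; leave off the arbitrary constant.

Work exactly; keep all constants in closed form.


Answer: -exp(-3*z)/3.


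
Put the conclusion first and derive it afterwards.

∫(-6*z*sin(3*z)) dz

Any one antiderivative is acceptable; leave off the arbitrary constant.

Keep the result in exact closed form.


The answer is 2*z*cos(3*z) - 2*sin(3*z)/3.
Step 1. Integrate ∫(-6*z*sin(3*z)) dz by parts with u = z, dv = (-6*sin(3*z)) dz, so v = 2*cos(3*z): now 2*z*cos(3*z) + ∫(-2*cos(3*z)) dz.
Step 2. Evaluate the standard form: now 2*z*cos(3*z) - 2*sin(3*z)/3.
Answer: 2*z*cos(3*z) - 2*sin(3*z)/3.


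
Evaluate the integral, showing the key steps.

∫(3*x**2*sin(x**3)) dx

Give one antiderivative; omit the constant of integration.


Step 1. Substitute u = x**3, turning ∫(3*x**2*sin(x**3)) dx into ∫(sin(u)) du: now ∫(sin(u)) du.
Step 2. Evaluate the standard form: now -cos(u).
Step 3. Substitute back u = x**3: now -cos(x**3).
Answer: -cos(x**3).


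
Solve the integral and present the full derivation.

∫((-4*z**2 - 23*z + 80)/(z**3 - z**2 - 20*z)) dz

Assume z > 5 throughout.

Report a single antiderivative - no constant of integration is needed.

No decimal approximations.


Step 1. Decompose ∫((-4*z**2 - 23*z + 80)/(z**3 - z**2 - 20*z)) dz by partial fractions, (-4*z**2 - 23*z + 80)/(z**3 - z**2 - 20*z) = 3/(z + 4) - 3/(z - 5) - 4/z: now ∫(-4/z) dz + ∫(-3/(z - 5)) dz + ∫(3/(z + 4)) dz.
Step 2. Evaluate the standard form [assuming z > 0]: now -4*log(z) + ∫(-3/(z - 5)) dz + ∫(3/(z + 4)) dz.
Step 3. Evaluate the standard form [assuming z > -4]: now -4*log(z) + 3*log(z + 4) + ∫(-3/(z - 5)) dz.
Step 4. Evaluate the standard form [assuming z > 5]: now -4*log(z) - 3*log(z - 5) + 3*log(z + 4).
Answer: -4*log(z) - 3*log(z - 5) + 3*log(z + 4).


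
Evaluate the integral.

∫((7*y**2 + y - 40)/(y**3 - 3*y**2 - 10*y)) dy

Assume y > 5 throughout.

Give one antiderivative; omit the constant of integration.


Answer: 4*log(y) + 4*log(y - 5) - log(y + 2).


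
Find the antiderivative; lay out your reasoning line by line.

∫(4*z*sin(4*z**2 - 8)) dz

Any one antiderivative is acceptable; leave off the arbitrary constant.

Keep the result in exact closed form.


Step 1. Substitute u = z**2 - 2, turning ∫(4*z*sin(4*z**2 - 8)) dz into ∫(2*sin(4*u)) du: now ∫(2*sin(4*u)) du.
Step 2. Evaluate the standard form: now -cos(4*u)/2.
Step 3. Substitute back u = z**2 - 2: now -cos(4*z**2 - 8)/2.
Answer: -cos(4*z**2 - 8)/2.


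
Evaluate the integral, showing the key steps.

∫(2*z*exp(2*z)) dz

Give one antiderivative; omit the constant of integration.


Step 1. Integrate ∫(2*z*exp(2*z)) dz by parts with u = z, dv = (2*exp(2*z)) dz, so v = exp(2*z): now z*exp(2*z) + ∫(-exp(2*z)) dz.
Step 2. Evaluate the standard form: now z*exp(2*z) - exp(2*z)/2.
Answer: z*exp(2*z) - exp(2*z)/2.


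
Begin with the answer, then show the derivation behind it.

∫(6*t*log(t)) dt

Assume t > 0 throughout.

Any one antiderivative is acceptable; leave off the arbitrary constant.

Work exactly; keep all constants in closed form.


The answer is 3*t**2*log(t) - 3*t**2/2.
Step 1. Integrate ∫(6*t*log(t)) dt by parts with u = log(t), dv = (6*t) dt, so v = 3*t**2 [assuming t > 0]: now 3*t**2*log(t) + ∫(-3*t) dt.
Step 2. Evaluate the standard form: now 3*t**2*log(t) - 3*t**2/2.
Answer: 3*t**2*log(t) - 3*t**2/2.


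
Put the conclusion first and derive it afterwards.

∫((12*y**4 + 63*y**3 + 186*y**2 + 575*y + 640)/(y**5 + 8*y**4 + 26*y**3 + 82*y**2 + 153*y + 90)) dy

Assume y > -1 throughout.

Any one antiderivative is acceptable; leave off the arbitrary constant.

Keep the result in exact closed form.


The answer is 5*log(y + 1) + 2*log(y + 2) + 5*log(y + 5) + atan(y/3)/3.
Step 1. Decompose ∫((12*y**4 + 63*y**3 + 186*y**2 + 575*y + 640)/(y**5 + 8*y**4 + 26*y**3 + 82*y**2 + 153*y + 90)) dy by partial fractions, (12*y**4 + 63*y**3 + 186*y**2 + 575*y + 640)/(y**5 + 8*y**4 + 26*y**3 + 82*y**2 + 153*y + 90) = 1/(y**2 + 9) + 5/(y + 5) + 2/(y + 2) + 5/(y + 1): now ∫(5/(y + 1)) dy + ∫(2/(y + 2)) dy + ∫(5/(y + 5)) dy + ∫(1/(y**2 + 9)) dy.
Step 2. Evaluate the standard form [assuming y > -1]: now 5*log(y + 1) + ∫(2/(y + 2)) dy + ∫(5/(y + 5)) dy + ∫(1/(y**2 + 9)) dy.
Step 3. Evaluate the standard form [assuming y > -5]: now 5*log(y + 1) + 5*log(y + 5) + ∫(2/(y + 2)) dy + ∫(1/(y**2 + 9)) dy.
Step 4. Evaluate the standard form [assuming y > -2]: now 5*log(y + 1) + 2*log(y + 2) + 5*log(y + 5) + ∫(1/(y**2 + 9)) dy.
Step 5. Evaluate the standard form: now 5*log(y + 1) + 2*log(y + 2) + 5*log(y + 5) + atan(y/3)/3.
Answer: 5*log(y + 1) + 2*log(y + 2) + 5*log(y + 5) + atan(y/3)/3.


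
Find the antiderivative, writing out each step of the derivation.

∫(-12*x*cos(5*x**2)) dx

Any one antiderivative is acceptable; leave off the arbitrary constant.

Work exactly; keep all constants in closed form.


Step 1. Substitute u = x**2, turning ∫(-12*x*cos(5*x**2)) dx into ∫(-6*cos(5*u)) du: now ∫(-6*cos(5*u)) du.
Step 2. Evaluate the standard form: now -6*sin(5*u)/5.
Step 3. Substitute back u = x**2: now -6*sin(5*x**2)/5.
Answer: -6*sin(5*x**2)/5.


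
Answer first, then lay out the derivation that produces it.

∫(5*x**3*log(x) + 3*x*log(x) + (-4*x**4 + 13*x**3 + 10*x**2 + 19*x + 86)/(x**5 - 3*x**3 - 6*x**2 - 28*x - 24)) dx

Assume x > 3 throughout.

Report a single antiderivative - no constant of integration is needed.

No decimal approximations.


The answer is 5*x**4*log(x)/4 - 5*x**4/16 + 3*x**2*log(x)/2 - 3*x**2/4 + log(x - 3) - 3*log(x + 1) - 2*log(x + 2) + 3*atan(x/2)/2.
Step 1. Rewrite: now ∫(3*x*log(x)) dx + ∫(5*x**3*log(x)) dx + ∫((-4*x**4 + 13*x**3 + 10*x**2 + 19*x + 86)/(x**5 - 3*x**3 - 6*x**2 - 28*x - 24)) dx.
Step 2. Decompose ∫((-4*x**4 + 13*x**3 + 10*x**2 + 19*x + 86)/(x**5 - 3*x**3 - 6*x**2 - 28*x - 24)) dx by partial fractions, (-4*x**4 + 13*x**3 + 10*x**2 + 19*x + 86)/(x**5 - 3*x**3 - 6*x**2 - 28*x - 24) = 3/(x**2 + 4) - 2/(x + 2) - 3/(x + 1) + 1/(x - 3): now ∫(3*x*log(x)) dx + ∫(5*x**3*log(x)) dx + ∫(1/(x - 3)) dx + ∫(-3/(x + 1)) dx + ∫(-2/(x + 2)) dx + ∫(3/(x**2 + 4)) dx.
Step 3. Evaluate the standard form [assuming x > -2]: now -2*log(x + 2) + ∫(3*x*log(x)) dx + ∫(5*x**3*log(x)) dx + ∫(1/(x - 3)) dx + ∫(-3/(x + 1)) dx + ∫(3/(x**2 + 4)) dx.
Step 4. Evaluate the standard form [assuming x > -1]: now -3*log(x + 1) - 2*log(x + 2) + ∫(3*x*log(x)) dx + ∫(5*x**3*log(x)) dx + ∫(1/(x - 3)) dx + ∫(3/(x**2 + 4)) dx.
Step 5. Evaluate the standard form [assuming x > 3]: now log(x - 3) - 3*log(x + 1) - 2*log(x + 2) + ∫(3*x*log(x)) dx + ∫(5*x**3*log(x)) dx + ∫(3/(x**2 + 4)) dx.
Step 6. Evaluate the standard form: now log(x - 3) - 3*log(x + 1) - 2*log(x + 2) + 3*atan(x/2)/2 + ∫(3*x*log(x)) dx + ∫(5*x**3*log(x)) dx.
Step 7. Integrate ∫(3*x*log(x)) dx by parts with u = log(x), dv = (3*x) dx, so v = 3*x**2/2 [assuming x > 0]: now 3*x**2*log(x)/2 + log(x - 3) - 3*log(x + 1) - 2*log(x + 2) + 3*atan(x/2)/2 + ∫(-3*x/2) dx + ∫(5*x**3*log(x)) dx.
Step 8. Evaluate the standard form: now 3*x**2*log(x)/2 - 3*x**2/4 + log(x - 3) - 3*log(x + 1) - 2*log(x + 2) + 3*atan(x/2)/2 + ∫(5*x**3*log(x)) dx.
Step 9. Integrate ∫(5*x**3*log(x)) dx by parts with u = log(x), dv = (5*x**3) dx, so v = 5*x**4/4 [assuming x > 0]: now 5*x**4*log(x)/4 + 3*x**2*log(x)/2 - 3*x**2/4 + log(x - 3) - 3*log(x + 1) - 2*log(x + 2) + 3*atan(x/2)/2 + ∫(-5*x**3/4) dx.
Step 10. Evaluate the standard form: now 5*x**4*log(x)/4 - 5*x**4/16 + 3*x**2*log(x)/2 - 3*x**2/4 + log(x - 3) - 3*log(x + 1) - 2*log(x + 2) + 3*atan(x/2)/2.
Answer: 5*x**4*log(x)/4 - 5*x**4/16 + 3*x**2*log(x)/2 - 3*x**2/4 + log(x - 3) - 3*log(x + 1) - 2*log(x + 2) + 3*atan(x/2)/2.


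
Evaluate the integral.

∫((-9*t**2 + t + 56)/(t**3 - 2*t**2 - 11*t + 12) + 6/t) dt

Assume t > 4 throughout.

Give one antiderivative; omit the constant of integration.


Answer: 6*log(t) - 4*log(t - 4) - 4*log(t - 1) - log(t + 3).


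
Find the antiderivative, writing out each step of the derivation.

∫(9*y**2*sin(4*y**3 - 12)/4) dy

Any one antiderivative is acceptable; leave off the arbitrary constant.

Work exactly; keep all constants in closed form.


Step 1. Substitute u = y**3 - 3, turning ∫(9*y**2*sin(4*y**3 - 12)/4) dy into ∫(3*sin(4*u)/4) du: now ∫(3*sin(4*u)/4) du.
Step 2. Evaluate the standard form: now -3*cos(4*u)/16.
Step 3. Substitute back u = y**3 - 3: now -3*cos(4*y**3 - 12)/16.
Answer: -3*cos(4*y**3 - 12)/16.


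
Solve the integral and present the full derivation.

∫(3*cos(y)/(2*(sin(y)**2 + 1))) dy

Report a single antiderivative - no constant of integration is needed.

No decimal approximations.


Step 1. Substitute u = sin(y), turning ∫(3*cos(y)/(2*(sin(y)**2 + 1))) dy into ∫(3/(2*(u**2 + 1))) du: now ∫(3/(2*(u**2 + 1))) du.
Step 2. Evaluate the standard form: now 3*atan(u)/2.
Step 3. Substitute back u = sin(y): now 3*atan(sin(y))/2.
Answer: 3*atan(sin(y))/2.


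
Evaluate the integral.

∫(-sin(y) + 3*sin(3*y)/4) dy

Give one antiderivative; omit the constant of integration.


Answer: cos(y) - cos(3*y)/4.


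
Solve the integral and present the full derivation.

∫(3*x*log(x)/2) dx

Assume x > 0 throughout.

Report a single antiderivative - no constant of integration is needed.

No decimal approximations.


Step 1. Integrate ∫(3*x*log(x)/2) dx by parts with u = log(x), dv = (3*x/2) dx, so v = 3*x**2/4 [assuming x > 0]: now 3*x**2*log(x)/4 + ∫(-3*x/4) dx.
Step 2. Evaluate the standard form: now 3*x**2*log(x)/4 - 3*x**2/8.
Answer: 3*x**2*log(x)/4 - 3*x**2/8.


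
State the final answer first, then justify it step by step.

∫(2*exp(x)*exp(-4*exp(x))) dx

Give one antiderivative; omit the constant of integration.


The answer is -exp(-4*exp(x))/2.
Step 1. Substitute u = exp(x), turning ∫(2*exp(x)*exp(-4*exp(x))) dx into ∫(2*exp(-4*u)) du: now ∫(2*exp(-4*u)) du.
Step 2. Evaluate the standard form: now -exp(-4*u)/2.
Step 3. Substitute back u = exp(x): now -exp(-4*exp(x))/2.
Answer: -exp(-4*exp(x))/2.


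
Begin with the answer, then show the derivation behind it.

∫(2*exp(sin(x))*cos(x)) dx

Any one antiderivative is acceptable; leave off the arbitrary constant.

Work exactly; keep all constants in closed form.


The answer is 2*exp(sin(x)).
Step 1. Substitute u = sin(x), turning ∫(2*exp(sin(x))*cos(x)) dx into ∫(2*exp(u)) du: now ∫(2*exp(u)) du.
Step 2. Evaluate the standard form: now 2*exp(u).
Step 3. Substitute back u = sin(x): now 2*exp(sin(x)).
Answer: 2*exp(sin(x)).


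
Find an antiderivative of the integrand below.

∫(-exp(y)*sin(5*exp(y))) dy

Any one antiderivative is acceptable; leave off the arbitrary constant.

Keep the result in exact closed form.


Answer: cos(5*exp(y))/5.


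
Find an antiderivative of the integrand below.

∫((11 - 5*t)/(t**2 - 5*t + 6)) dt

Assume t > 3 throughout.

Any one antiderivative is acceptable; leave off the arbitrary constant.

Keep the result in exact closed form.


Answer: -4*log(t - 3) - log(t - 2).
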